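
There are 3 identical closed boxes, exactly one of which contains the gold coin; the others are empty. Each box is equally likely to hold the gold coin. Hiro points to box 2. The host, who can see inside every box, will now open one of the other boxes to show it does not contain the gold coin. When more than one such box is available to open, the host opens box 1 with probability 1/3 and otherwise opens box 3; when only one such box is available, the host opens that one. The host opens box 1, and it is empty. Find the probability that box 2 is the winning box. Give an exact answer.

Apply Bayes' rule, conditioning on where the gold coin actually is.
If it is in box 1 (prior 1/3): the host opened box 1, so this case is ruled out; weight (1/3)·0 = 0.
If it is in box 2 (prior 1/3): box 1 is available, opened with probability 1/3; weight (1/3)·(1/3) = 1/9.
If it is in box 3 (prior 1/3): only box 1 is available, probability 1; weight (1/3)·1 = 1/3.
The weights sum to 4/9.
So P(the gold coin in box 2 | the host opened box 1) = (1/9) / (4/9) = 1/4.

1/4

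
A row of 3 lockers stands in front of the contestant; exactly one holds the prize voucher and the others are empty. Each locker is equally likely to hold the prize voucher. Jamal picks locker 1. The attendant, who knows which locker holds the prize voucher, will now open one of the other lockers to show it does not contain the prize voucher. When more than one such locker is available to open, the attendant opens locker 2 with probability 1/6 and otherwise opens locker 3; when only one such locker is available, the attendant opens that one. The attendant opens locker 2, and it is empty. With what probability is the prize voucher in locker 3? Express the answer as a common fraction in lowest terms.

6/7

Condition on the true location of the prize voucher.
If it is in locker 1 (prior 1/3): locker 2 is available, opened with probability 1/6; weight (1/3)·(1/6) = 1/18.
If it is in locker 2 (prior 1/3): the attendant opened locker 2, so this case is ruled out; weight (1/3)·0 = 0.
If it is in locker 3 (prior 1/3): only locker 2 is available, probability 1; weight (1/3)·1 = 1/3.
The weights sum to 7/18.
So P(the prize voucher in locker 3 | the attendant opened locker 2) = (1/3) / (7/18) = 6/7.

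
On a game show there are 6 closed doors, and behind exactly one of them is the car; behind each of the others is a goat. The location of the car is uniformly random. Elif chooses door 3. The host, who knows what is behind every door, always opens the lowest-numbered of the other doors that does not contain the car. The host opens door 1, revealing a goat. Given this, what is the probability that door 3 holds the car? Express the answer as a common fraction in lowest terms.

1/5

Consider each possible location of the car in turn.
If it is behind door 1 (prior 1/6): the host opened door 1, so this case is ruled out; weight (1/6)·0 = 0.
If it is behind any of doors 2, 3, 4, 5, and 6 (prior 1/6 each): door 1 is the lowest-numbered option available, probability 1; weight (1/6)·1 = 1/6 each.
The weights sum to 5/6.
So P(the car behind door 3 | the host opened door 1) = (1/6) / (5/6) = 1/5.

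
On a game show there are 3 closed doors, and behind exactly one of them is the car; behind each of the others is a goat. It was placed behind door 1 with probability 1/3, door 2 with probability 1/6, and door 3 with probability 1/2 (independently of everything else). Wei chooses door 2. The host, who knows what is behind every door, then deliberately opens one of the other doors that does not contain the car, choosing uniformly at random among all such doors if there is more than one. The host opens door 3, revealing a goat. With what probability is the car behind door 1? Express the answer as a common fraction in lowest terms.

Condition on the true location of the car.
If it is behind door 1 (prior 1/3): the host has no choice, probability 1; weight (1/3)·1 = 1/3.
If it is behind door 2 (prior 1/6): the host has 2 equally likely choices, so probability 1/2; weight (1/6)·(1/2) = 1/12.
If it is behind door 3 (prior 1/2): the host opened door 3, so this case is ruled out; weight (1/2)·0 = 0.
The weights sum to 5/12.
So P(the car behind door 1 | the host opened door 3) = (1/3) / (5/12) = 4/5.

4/5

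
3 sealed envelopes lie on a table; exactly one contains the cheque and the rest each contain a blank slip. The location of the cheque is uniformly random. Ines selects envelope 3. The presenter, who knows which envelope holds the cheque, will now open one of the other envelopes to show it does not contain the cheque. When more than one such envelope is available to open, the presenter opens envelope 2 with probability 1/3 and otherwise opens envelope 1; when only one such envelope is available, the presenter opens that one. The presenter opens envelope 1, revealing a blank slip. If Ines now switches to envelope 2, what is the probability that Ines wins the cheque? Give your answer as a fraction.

3/5

Apply Bayes' rule, conditioning on where the cheque actually is.
If it is in envelope 1 (prior 1/3): the presenter opened envelope 1, so this case is ruled out; weight (1/3)·0 = 0.
If it is in envelope 2 (prior 1/3): only envelope 1 is available, probability 1; weight (1/3)·1 = 1/3.
If it is in envelope 3 (prior 1/3): envelope 2 is available but not opened, probability 2/3; weight (1/3)·(2/3) = 2/9.
The weights sum to 5/9.
So P(the cheque in envelope 2 | the presenter opened envelope 1) = (1/3) / (5/9) = 3/5.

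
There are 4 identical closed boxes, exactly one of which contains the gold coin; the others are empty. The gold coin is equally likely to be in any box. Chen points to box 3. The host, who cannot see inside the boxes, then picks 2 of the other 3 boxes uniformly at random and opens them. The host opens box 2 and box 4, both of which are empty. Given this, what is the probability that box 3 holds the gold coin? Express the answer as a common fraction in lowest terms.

1/2

Because the host chose which boxes to open without knowing where the gold coin is, the choice is independent of the prize location. Learning that none of the 2 opened boxes holds the gold coin simply rules out those 2 locations and leaves the remaining 2 boxes still equally likely by symmetry.
So P(the gold coin in box 3) = 1/2.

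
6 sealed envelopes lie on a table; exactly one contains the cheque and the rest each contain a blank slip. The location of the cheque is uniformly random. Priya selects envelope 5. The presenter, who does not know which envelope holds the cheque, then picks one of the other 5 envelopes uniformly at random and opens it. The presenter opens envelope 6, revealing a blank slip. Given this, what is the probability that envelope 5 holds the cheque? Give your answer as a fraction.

Apply Bayes' rule, conditioning on where the cheque actually is.
If it is in any of envelopes 1, 2, 3, 4, and 5 (prior 1/6 each): the presenter picks envelope 6 with probability 1/5 regardless, and it is not the prize; weight (1/6)·(1/5) = 1/30 each.
If it is in envelope 6 (prior 1/6): the presenter opened envelope 6, so this case is ruled out; weight (1/6)·0 = 0.
The weights sum to 1/6.
So P(the cheque in envelope 5 | the presenter opened envelope 6) = (1/30) / (1/6) = 1/5.

1/5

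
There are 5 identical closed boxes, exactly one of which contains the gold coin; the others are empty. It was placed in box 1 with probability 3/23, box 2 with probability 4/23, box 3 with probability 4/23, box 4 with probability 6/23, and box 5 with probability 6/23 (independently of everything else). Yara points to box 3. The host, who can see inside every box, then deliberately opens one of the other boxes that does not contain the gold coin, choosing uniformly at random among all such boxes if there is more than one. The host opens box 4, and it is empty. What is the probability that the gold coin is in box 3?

3/16

Consider each possible location of the gold coin in turn.
If it is in box 1 (prior 3/23): the host has 3 equally likely choices, so probability 1/3; weight (3/23)·(1/3) = 1/23.
If it is in box 2 (prior 4/23): the host has 3 equally likely choices, so probability 1/3; weight (4/23)·(1/3) = 4/69.
If it is in box 3 (prior 4/23): the host has 4 equally likely choices, so probability 1/4; weight (4/23)·(1/4) = 1/23.
If it is in box 4 (prior 6/23): the host opened box 4, so this case is ruled out; weight (6/23)·0 = 0.
If it is in box 5 (prior 6/23): the host has 3 equally likely choices, so probability 1/3; weight (6/23)·(1/3) = 2/23.
The weights sum to 16/69.
So P(the gold coin in box 3 | the host opened box 4) = (1/23) / (16/69) = 3/16.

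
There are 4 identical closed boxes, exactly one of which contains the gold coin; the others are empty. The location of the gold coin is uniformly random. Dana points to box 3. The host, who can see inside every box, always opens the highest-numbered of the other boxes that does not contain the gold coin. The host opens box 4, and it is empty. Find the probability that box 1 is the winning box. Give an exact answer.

Apply Bayes' rule, conditioning on where the gold coin actually is.
If it is in any of boxes 1, 2, and 3 (prior 1/4 each): box 4 is the highest-numbered option available, probability 1; weight (1/4)·1 = 1/4 each.
If it is in box 4 (prior 1/4): the host opened box 4, so this case is ruled out; weight (1/4)·0 = 0.
The weights sum to 3/4.
So P(the gold coin in box 1 | the host opened box 4) = (1/4) / (3/4) = 1/3.

1/3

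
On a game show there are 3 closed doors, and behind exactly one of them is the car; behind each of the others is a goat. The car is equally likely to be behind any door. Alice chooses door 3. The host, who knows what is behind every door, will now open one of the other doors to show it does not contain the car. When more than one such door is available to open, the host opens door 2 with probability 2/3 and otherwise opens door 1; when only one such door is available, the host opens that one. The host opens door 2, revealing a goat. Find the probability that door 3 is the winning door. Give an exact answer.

2/5

Consider each possible location of the car in turn.
If it is behind door 1 (prior 1/3): only door 2 is available, probability 1; weight (1/3)·1 = 1/3.
If it is behind door 2 (prior 1/3): the host opened door 2, so this case is ruled out; weight (1/3)·0 = 0.
If it is behind door 3 (prior 1/3): door 2 is available, opened with probability 2/3; weight (1/3)·(2/3) = 2/9.
The weights sum to 5/9.
So P(the car behind door 3 | the host opened door 2) = (2/9) / (5/9) = 2/5.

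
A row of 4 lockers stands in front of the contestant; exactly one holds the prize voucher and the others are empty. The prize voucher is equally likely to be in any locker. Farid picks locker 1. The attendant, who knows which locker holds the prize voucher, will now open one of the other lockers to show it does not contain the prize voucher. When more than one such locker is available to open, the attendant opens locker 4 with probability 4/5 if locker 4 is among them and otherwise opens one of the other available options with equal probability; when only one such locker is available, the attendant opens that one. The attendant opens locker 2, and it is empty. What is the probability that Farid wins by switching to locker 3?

1/4

Condition on the true location of the prize voucher.
If it is in locker 1 (prior 1/4): locker 4 is available but not opened; locker 2 gets probability (1 − 4/5)/2 = 1/10; weight (1/4)·(1/10) = 1/40.
If it is in locker 2 (prior 1/4): the attendant opened locker 2, so this case is ruled out; weight (1/4)·0 = 0.
If it is in locker 3 (prior 1/4): locker 4 is available but not opened, probability 1/5; weight (1/4)·(1/5) = 1/20.
If it is in locker 4 (prior 1/4): locker 4 holds the prize so is unavailable; the attendant chooses uniformly among the 2 others, probability 1/2; weight (1/4)·(1/2) = 1/8.
The weights sum to 1/5.
So P(the prize voucher in locker 3 | the attendant opened locker 2) = (1/20) / (1/5) = 1/4.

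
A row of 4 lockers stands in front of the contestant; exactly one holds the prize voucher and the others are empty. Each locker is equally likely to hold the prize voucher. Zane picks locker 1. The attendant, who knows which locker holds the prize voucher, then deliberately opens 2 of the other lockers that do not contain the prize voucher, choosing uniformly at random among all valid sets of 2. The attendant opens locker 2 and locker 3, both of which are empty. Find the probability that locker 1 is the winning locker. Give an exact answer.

1/4

Condition on the true location of the prize voucher.
If it is in locker 1 (prior 1/4): the attendant has 3 equally likely choices, so probability 1/3; weight (1/4)·(1/3) = 1/12.
If it is in either of lockers 2 and 3 (prior 1/4 each): that locker was opened and seen not to hold the prize — ruled out; weight (1/4)·0 = 0 each.
If it is in locker 4 (prior 1/4): the attendant has no choice, probability 1; weight (1/4)·1 = 1/4.
The weights sum to 1/3.
So P(the prize voucher in locker 1 | the attendant opened locker 2 and locker 3) = (1/12) / (1/3) = 1/4.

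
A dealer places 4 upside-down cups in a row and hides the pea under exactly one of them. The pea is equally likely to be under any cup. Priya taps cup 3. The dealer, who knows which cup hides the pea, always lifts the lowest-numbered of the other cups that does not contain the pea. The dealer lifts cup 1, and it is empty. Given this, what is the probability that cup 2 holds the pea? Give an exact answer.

1/3

Apply Bayes' rule, conditioning on where the pea actually is.
If it is under cup 1 (prior 1/4): the dealer opened cup 1, so this case is ruled out; weight (1/4)·0 = 0.
If it is under any of cups 2, 3, and 4 (prior 1/4 each): cup 1 is the lowest-numbered option available, probability 1; weight (1/4)·1 = 1/4 each.
The weights sum to 3/4.
So P(the pea under cup 2 | the dealer opened cup 1) = (1/4) / (3/4) = 1/3.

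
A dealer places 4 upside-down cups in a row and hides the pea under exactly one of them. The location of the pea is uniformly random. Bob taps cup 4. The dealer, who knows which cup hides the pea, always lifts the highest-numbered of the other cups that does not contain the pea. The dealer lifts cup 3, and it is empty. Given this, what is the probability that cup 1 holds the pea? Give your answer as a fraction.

1/3

Condition on the true location of the pea.
If it is under any of cups 1, 2, and 4 (prior 1/4 each): cup 3 is the highest-numbered option available, probability 1; weight (1/4)·1 = 1/4 each.
If it is under cup 3 (prior 1/4): the dealer opened cup 3, so this case is ruled out; weight (1/4)·0 = 0.
The weights sum to 3/4.
So P(the pea under cup 1 | the dealer opened cup 3) = (1/4) / (3/4) = 1/3.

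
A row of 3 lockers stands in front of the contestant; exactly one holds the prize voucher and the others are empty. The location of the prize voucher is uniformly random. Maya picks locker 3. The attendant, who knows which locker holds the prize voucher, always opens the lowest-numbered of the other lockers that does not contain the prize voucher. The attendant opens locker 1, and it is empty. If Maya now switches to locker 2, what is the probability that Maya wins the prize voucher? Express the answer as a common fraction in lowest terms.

Consider each possible location of the prize voucher in turn.
If it is in locker 1 (prior 1/3): the attendant opened locker 1, so this case is ruled out; weight (1/3)·0 = 0.
If it is in either of lockers 2 and 3 (prior 1/3 each): locker 1 is the lowest-numbered option available, probability 1; weight (1/3)·1 = 1/3 each.
The weights sum to 2/3.
So P(the prize voucher in locker 2 | the attendant opened locker 1) = (1/3) / (2/3) = 1/2.

1/2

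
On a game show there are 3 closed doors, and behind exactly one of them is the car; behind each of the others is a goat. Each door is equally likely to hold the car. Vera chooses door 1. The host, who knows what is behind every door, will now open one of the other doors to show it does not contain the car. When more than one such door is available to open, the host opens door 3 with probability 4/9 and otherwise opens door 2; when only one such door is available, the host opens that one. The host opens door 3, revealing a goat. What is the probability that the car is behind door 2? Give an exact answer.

Condition on the true location of the car.
If it is behind door 1 (prior 1/3): door 3 is available, opened with probability 4/9; weight (1/3)·(4/9) = 4/27.
If it is behind door 2 (prior 1/3): only door 3 is available, probability 1; weight (1/3)·1 = 1/3.
If it is behind door 3 (prior 1/3): the host opened door 3, so this case is ruled out; weight (1/3)·0 = 0.
The weights sum to 13/27.
So P(the car behind door 2 | the host opened door 3) = (1/3) / (13/27) = 9/13.

9/13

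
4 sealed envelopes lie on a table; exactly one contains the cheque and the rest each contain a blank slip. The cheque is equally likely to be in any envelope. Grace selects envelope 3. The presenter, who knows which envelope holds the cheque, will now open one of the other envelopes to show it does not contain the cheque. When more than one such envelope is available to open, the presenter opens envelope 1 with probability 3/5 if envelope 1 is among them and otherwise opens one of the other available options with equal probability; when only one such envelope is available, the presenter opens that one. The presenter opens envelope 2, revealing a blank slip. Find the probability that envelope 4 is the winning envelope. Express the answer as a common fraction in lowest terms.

4/11

Condition on the true location of the cheque.
If it is in envelope 1 (prior 1/4): envelope 1 holds the prize so is unavailable; the presenter chooses uniformly among the 2 others, probability 1/2; weight (1/4)·(1/2) = 1/8.
If it is in envelope 2 (prior 1/4): the presenter opened envelope 2, so this case is ruled out; weight (1/4)·0 = 0.
If it is in envelope 3 (prior 1/4): envelope 1 is available but not opened; envelope 2 gets probability (1 − 3/5)/2 = 1/5; weight (1/4)·(1/5) = 1/20.
If it is in envelope 4 (prior 1/4): envelope 1 is available but not opened, probability 2/5; weight (1/4)·(2/5) = 1/10.
The weights sum to 11/40.
So P(the cheque in envelope 4 | the presenter opened envelope 2) = (1/10) / (11/40) = 4/11.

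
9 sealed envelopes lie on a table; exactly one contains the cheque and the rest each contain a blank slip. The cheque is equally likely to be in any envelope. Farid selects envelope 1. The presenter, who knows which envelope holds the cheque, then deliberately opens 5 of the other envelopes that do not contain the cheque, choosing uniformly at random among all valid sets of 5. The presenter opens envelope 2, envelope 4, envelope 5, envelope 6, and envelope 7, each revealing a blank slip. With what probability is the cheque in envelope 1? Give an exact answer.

Condition on the true location of the cheque.
If it is in envelope 1 (prior 1/9): the presenter has 56 equally likely choices, so probability 1/56; weight (1/9)·(1/56) = 1/504.
If it is in any of envelopes 2, 4, 5, 6, and 7 (prior 1/9 each): that envelope was opened and seen not to hold the prize — ruled out; weight (1/9)·0 = 0 each.
If it is in any of envelopes 3, 8, and 9 (prior 1/9 each): the presenter has 21 equally likely choices, so probability 1/21; weight (1/9)·(1/21) = 1/189 each.
The weights sum to 1/56.
So P(the cheque in envelope 1 | the presenter opened envelope 2, envelope 4, envelope 5, envelope 6, and envelope 7) = (1/504) / (1/56) = 1/9.

1/9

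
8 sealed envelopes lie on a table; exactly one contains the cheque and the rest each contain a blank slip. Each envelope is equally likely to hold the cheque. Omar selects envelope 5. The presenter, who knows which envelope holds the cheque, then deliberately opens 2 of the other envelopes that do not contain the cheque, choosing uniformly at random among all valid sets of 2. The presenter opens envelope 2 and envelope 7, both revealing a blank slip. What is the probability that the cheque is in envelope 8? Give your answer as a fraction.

7/40

Apply Bayes' rule, conditioning on where the cheque actually is.
If it is in any of envelopes 1, 3, 4, 6, and 8 (prior 1/8 each): the presenter has 15 equally likely choices, so probability 1/15; weight (1/8)·(1/15) = 1/120 each.
If it is in either of envelopes 2 and 7 (prior 1/8 each): that envelope was opened and seen not to hold the prize — ruled out; weight (1/8)·0 = 0 each.
If it is in envelope 5 (prior 1/8): the presenter has 21 equally likely choices, so probability 1/21; weight (1/8)·(1/21) = 1/168.
The weights sum to 1/21.
So P(the cheque in envelope 8 | the presenter opened envelope 2 and envelope 7) = (1/120) / (1/21) = 7/40.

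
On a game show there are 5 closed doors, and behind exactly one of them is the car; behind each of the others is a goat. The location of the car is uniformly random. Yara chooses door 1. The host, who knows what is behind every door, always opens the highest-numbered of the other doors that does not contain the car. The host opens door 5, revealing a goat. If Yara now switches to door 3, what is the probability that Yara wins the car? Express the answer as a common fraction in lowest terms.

1/4

Apply Bayes' rule, conditioning on where the car actually is.
If it is behind any of doors 1, 2, 3, and 4 (prior 1/5 each): door 5 is the highest-numbered option available, probability 1; weight (1/5)·1 = 1/5 each.
If it is behind door 5 (prior 1/5): the host opened door 5, so this case is ruled out; weight (1/5)·0 = 0.
The weights sum to 4/5.
So P(the car behind door 3 | the host opened door 5) = (1/5) / (4/5) = 1/4.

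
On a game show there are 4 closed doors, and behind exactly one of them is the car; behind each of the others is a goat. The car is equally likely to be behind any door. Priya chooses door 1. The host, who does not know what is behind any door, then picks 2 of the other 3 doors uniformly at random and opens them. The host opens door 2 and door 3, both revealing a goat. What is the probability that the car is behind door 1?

1/2

Because the host chose which doors to open without knowing where the car is, the choice is independent of the prize location. Learning that none of the 2 opened doors holds the car simply rules out those 2 locations and leaves the remaining 2 doors still equally likely by symmetry.
So P(the car behind door 1) = 1/2.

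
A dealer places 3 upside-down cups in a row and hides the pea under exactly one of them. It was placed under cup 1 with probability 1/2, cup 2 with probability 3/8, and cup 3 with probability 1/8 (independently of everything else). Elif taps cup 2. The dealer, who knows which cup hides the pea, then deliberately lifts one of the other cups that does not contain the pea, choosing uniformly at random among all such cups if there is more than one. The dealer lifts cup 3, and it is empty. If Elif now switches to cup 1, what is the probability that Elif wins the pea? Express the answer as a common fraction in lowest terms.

8/11

Apply Bayes' rule, conditioning on where the pea actually is.
If it is under cup 1 (prior 1/2): the dealer has no choice, probability 1; weight (1/2)·1 = 1/2.
If it is under cup 2 (prior 3/8): the dealer has 2 equally likely choices, so probability 1/2; weight (3/8)·(1/2) = 3/16.
If it is under cup 3 (prior 1/8): the dealer opened cup 3, so this case is ruled out; weight (1/8)·0 = 0.
The weights sum to 11/16.
So P(the pea under cup 1 | the dealer opened cup 3) = (1/2) / (11/16) = 8/11.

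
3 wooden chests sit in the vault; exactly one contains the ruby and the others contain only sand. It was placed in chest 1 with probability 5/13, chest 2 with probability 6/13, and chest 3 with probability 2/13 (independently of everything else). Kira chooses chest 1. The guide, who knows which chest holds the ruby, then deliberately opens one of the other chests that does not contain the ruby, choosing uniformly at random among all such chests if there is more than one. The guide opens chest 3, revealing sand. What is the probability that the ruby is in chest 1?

5/17

Apply Bayes' rule, conditioning on where the ruby actually is.
If it is in chest 1 (prior 5/13): the guide has 2 equally likely choices, so probability 1/2; weight (5/13)·(1/2) = 5/26.
If it is in chest 2 (prior 6/13): the guide has no choice, probability 1; weight (6/13)·1 = 6/13.
If it is in chest 3 (prior 2/13): the guide opened chest 3, so this case is ruled out; weight (2/13)·0 = 0.
The weights sum to 17/26.
So P(the ruby in chest 1 | the guide opened chest 3) = (5/26) / (17/26) = 5/17.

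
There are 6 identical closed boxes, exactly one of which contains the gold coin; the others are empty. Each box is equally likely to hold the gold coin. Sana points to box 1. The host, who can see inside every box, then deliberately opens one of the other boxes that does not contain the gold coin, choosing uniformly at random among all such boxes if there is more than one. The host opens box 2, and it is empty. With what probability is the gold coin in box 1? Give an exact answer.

Consider each possible location of the gold coin in turn.
If it is in box 1 (prior 1/6): the host has 5 equally likely choices, so probability 1/5; weight (1/6)·(1/5) = 1/30.
If it is in box 2 (prior 1/6): the host opened box 2, so this case is ruled out; weight (1/6)·0 = 0.
If it is in any of boxes 3, 4, 5, and 6 (prior 1/6 each): the host has 4 equally likely choices, so probability 1/4; weight (1/6)·(1/4) = 1/24 each.
The weights sum to 1/5.
So P(the gold coin in box 1 | the host opened box 2) = (1/30) / (1/5) = 1/6.

1/6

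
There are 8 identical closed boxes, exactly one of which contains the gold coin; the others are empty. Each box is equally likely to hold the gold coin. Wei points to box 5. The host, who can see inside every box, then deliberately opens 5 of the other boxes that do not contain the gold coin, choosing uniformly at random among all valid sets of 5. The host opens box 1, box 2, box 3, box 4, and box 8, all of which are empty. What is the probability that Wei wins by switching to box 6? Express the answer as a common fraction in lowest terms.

7/16

Condition on the true location of the gold coin.
If it is in any of boxes 1, 2, 3, 4, and 8 (prior 1/8 each): that box was opened and seen not to hold the prize — ruled out; weight (1/8)·0 = 0 each.
If it is in box 5 (prior 1/8): the host has 21 equally likely choices, so probability 1/21; weight (1/8)·(1/21) = 1/168.
If it is in either of boxes 6 and 7 (prior 1/8 each): the host has 6 equally likely choices, so probability 1/6; weight (1/8)·(1/6) = 1/48 each.
The weights sum to 1/21.
So P(the gold coin in box 6 | the host opened box 1, box 2, box 3, box 4, and box 8) = (1/48) / (1/21) = 7/16.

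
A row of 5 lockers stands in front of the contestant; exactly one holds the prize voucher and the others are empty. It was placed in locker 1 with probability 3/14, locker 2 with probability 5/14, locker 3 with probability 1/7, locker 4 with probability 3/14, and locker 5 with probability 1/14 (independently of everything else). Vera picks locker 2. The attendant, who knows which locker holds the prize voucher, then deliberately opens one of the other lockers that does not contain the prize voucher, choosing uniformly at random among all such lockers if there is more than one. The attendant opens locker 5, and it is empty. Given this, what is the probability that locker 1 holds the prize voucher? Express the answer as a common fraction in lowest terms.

12/47

Condition on the true location of the prize voucher.
If it is in either of lockers 1 and 4 (prior 3/14 each): the attendant has 3 equally likely choices, so probability 1/3; weight (3/14)·(1/3) = 1/14 each.
If it is in locker 2 (prior 5/14): the attendant has 4 equally likely choices, so probability 1/4; weight (5/14)·(1/4) = 5/56.
If it is in locker 3 (prior 1/7): the attendant has 3 equally likely choices, so probability 1/3; weight (1/7)·(1/3) = 1/21.
If it is in locker 5 (prior 1/14): the attendant opened locker 5, so this case is ruled out; weight (1/14)·0 = 0.
The weights sum to 47/168.
So P(the prize voucher in locker 1 | the attendant opened locker 5) = (1/14) / (47/168) = 12/47.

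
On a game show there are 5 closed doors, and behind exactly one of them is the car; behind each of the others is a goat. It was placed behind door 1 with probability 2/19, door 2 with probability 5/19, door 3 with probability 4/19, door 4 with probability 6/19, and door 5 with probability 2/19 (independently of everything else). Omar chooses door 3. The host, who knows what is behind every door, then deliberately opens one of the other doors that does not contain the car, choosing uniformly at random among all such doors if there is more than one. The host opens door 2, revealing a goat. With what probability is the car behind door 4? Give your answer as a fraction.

Consider each possible location of the car in turn.
If it is behind either of doors 1 and 5 (prior 2/19 each): the host has 3 equally likely choices, so probability 1/3; weight (2/19)·(1/3) = 2/57 each.
If it is behind door 2 (prior 5/19): the host opened door 2, so this case is ruled out; weight (5/19)·0 = 0.
If it is behind door 3 (prior 4/19): the host has 4 equally likely choices, so probability 1/4; weight (4/19)·(1/4) = 1/19.
If it is behind door 4 (prior 6/19): the host has 3 equally likely choices, so probability 1/3; weight (6/19)·(1/3) = 2/19.
The weights sum to 13/57.
So P(the car behind door 4 | the host opened door 2) = (2/19) / (13/57) = 6/13.

6/13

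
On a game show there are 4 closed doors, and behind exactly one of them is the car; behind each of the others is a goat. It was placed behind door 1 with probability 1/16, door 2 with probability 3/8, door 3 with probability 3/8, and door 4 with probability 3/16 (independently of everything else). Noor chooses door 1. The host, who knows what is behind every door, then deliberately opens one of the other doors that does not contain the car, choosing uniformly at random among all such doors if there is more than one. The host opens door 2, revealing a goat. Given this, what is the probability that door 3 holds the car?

18/29

Condition on the true location of the car.
If it is behind door 1 (prior 1/16): the host has 3 equally likely choices, so probability 1/3; weight (1/16)·(1/3) = 1/48.
If it is behind door 2 (prior 3/8): the host opened door 2, so this case is ruled out; weight (3/8)·0 = 0.
If it is behind door 3 (prior 3/8): the host has 2 equally likely choices, so probability 1/2; weight (3/8)·(1/2) = 3/16.
If it is behind door 4 (prior 3/16): the host has 2 equally likely choices, so probability 1/2; weight (3/16)·(1/2) = 3/32.
The weights sum to 29/96.
So P(the car behind door 3 | the host opened door 2) = (3/16) / (29/96) = 18/29.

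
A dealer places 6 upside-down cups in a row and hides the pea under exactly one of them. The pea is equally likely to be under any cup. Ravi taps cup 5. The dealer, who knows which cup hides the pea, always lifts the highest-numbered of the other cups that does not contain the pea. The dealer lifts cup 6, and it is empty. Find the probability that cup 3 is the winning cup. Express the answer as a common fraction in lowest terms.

Condition on the true location of the pea.
If it is under any of cups 1, 2, 3, 4, and 5 (prior 1/6 each): cup 6 is the highest-numbered option available, probability 1; weight (1/6)·1 = 1/6 each.
If it is under cup 6 (prior 1/6): the dealer opened cup 6, so this case is ruled out; weight (1/6)·0 = 0.
The weights sum to 5/6.
So P(the pea under cup 3 | the dealer opened cup 6) = (1/6) / (5/6) = 1/5.

1/5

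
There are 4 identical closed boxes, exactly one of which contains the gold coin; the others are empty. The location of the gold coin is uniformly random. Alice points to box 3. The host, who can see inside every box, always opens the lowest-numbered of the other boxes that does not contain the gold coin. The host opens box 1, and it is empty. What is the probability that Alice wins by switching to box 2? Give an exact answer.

1/3

Consider each possible location of the gold coin in turn.
If it is in box 1 (prior 1/4): the host opened box 1, so this case is ruled out; weight (1/4)·0 = 0.
If it is in any of boxes 2, 3, and 4 (prior 1/4 each): box 1 is the lowest-numbered option available, probability 1; weight (1/4)·1 = 1/4 each.
The weights sum to 3/4.
So P(the gold coin in box 2 | the host opened box 1) = (1/4) / (3/4) = 1/3.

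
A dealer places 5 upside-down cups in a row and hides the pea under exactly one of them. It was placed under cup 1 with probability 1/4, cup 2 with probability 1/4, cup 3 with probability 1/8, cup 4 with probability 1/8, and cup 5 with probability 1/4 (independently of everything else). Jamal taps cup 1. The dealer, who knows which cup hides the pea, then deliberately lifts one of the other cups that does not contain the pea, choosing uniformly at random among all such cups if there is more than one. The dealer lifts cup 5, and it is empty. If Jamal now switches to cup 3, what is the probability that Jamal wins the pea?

2/11

Apply Bayes' rule, conditioning on where the pea actually is.
If it is under cup 1 (prior 1/4): the dealer has 4 equally likely choices, so probability 1/4; weight (1/4)·(1/4) = 1/16.
If it is under cup 2 (prior 1/4): the dealer has 3 equally likely choices, so probability 1/3; weight (1/4)·(1/3) = 1/12.
If it is under either of cups 3 and 4 (prior 1/8 each): the dealer has 3 equally likely choices, so probability 1/3; weight (1/8)·(1/3) = 1/24 each.
If it is under cup 5 (prior 1/4): the dealer opened cup 5, so this case is ruled out; weight (1/4)·0 = 0.
The weights sum to 11/48.
So P(the pea under cup 3 | the dealer opened cup 5) = (1/24) / (11/48) = 2/11.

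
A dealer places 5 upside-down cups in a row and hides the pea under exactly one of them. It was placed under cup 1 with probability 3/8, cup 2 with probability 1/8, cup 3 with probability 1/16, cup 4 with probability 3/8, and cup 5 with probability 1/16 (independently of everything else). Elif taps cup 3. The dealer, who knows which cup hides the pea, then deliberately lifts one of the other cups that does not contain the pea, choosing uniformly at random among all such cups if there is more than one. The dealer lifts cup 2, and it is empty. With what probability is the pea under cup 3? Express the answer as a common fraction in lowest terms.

3/55

Condition on the true location of the pea.
If it is under either of cups 1 and 4 (prior 3/8 each): the dealer has 3 equally likely choices, so probability 1/3; weight (3/8)·(1/3) = 1/8 each.
If it is under cup 2 (prior 1/8): the dealer opened cup 2, so this case is ruled out; weight (1/8)·0 = 0.
If it is under cup 3 (prior 1/16): the dealer has 4 equally likely choices, so probability 1/4; weight (1/16)·(1/4) = 1/64.
If it is under cup 5 (prior 1/16): the dealer has 3 equally likely choices, so probability 1/3; weight (1/16)·(1/3) = 1/48.
The weights sum to 55/192.
So P(the pea under cup 3 | the dealer opened cup 2) = (1/64) / (55/192) = 3/55.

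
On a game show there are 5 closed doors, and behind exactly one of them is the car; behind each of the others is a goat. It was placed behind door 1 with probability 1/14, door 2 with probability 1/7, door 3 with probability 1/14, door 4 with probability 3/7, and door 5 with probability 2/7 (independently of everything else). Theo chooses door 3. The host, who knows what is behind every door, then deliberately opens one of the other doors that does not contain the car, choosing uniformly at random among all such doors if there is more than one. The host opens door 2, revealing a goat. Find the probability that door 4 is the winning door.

Condition on the true location of the car.
If it is behind door 1 (prior 1/14): the host has 3 equally likely choices, so probability 1/3; weight (1/14)·(1/3) = 1/42.
If it is behind door 2 (prior 1/7): the host opened door 2, so this case is ruled out; weight (1/7)·0 = 0.
If it is behind door 3 (prior 1/14): the host has 4 equally likely choices, so probability 1/4; weight (1/14)·(1/4) = 1/56.
If it is behind door 4 (prior 3/7): the host has 3 equally likely choices, so probability 1/3; weight (3/7)·(1/3) = 1/7.
If it is behind door 5 (prior 2/7): the host has 3 equally likely choices, so probability 1/3; weight (2/7)·(1/3) = 2/21.
The weights sum to 47/168.
So P(the car behind door 4 | the host opened door 2) = (1/7) / (47/168) = 24/47.

24/47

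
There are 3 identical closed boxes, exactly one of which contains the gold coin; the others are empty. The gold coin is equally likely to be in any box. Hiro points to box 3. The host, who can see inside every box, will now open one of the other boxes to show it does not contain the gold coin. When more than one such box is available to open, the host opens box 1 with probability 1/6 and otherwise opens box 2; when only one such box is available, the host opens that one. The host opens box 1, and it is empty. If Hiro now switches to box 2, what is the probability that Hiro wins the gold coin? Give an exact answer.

6/7

Consider each possible location of the gold coin in turn.
If it is in box 1 (prior 1/3): the host opened box 1, so this case is ruled out; weight (1/3)·0 = 0.
If it is in box 2 (prior 1/3): only box 1 is available, probability 1; weight (1/3)·1 = 1/3.
If it is in box 3 (prior 1/3): box 1 is available, opened with probability 1/6; weight (1/3)·(1/6) = 1/18.
The weights sum to 7/18.
So P(the gold coin in box 2 | the host opened box 1) = (1/3) / (7/18) = 6/7.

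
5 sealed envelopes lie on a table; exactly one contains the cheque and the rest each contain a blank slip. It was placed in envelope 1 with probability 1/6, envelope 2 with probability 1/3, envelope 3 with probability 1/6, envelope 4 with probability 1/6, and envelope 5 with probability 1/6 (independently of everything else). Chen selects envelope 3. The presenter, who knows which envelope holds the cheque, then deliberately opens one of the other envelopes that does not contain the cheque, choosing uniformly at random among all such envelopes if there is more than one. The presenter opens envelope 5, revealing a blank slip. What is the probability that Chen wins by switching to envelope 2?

Condition on the true location of the cheque.
If it is in either of envelopes 1 and 4 (prior 1/6 each): the presenter has 3 equally likely choices, so probability 1/3; weight (1/6)·(1/3) = 1/18 each.
If it is in envelope 2 (prior 1/3): the presenter has 3 equally likely choices, so probability 1/3; weight (1/3)·(1/3) = 1/9.
If it is in envelope 3 (prior 1/6): the presenter has 4 equally likely choices, so probability 1/4; weight (1/6)·(1/4) = 1/24.
If it is in envelope 5 (prior 1/6): the presenter opened envelope 5, so this case is ruled out; weight (1/6)·0 = 0.
The weights sum to 19/72.
So P(the cheque in envelope 2 | the presenter opened envelope 5) = (1/9) / (19/72) = 8/19.

8/19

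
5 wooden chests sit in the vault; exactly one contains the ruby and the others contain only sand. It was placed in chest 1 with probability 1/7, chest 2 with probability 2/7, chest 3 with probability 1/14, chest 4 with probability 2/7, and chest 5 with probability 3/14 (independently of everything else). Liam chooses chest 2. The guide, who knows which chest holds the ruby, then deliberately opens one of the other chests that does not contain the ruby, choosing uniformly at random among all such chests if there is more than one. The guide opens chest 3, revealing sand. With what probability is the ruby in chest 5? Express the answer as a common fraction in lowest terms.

1/4

Apply Bayes' rule, conditioning on where the ruby actually is.
If it is in chest 1 (prior 1/7): the guide has 3 equally likely choices, so probability 1/3; weight (1/7)·(1/3) = 1/21.
If it is in chest 2 (prior 2/7): the guide has 4 equally likely choices, so probability 1/4; weight (2/7)·(1/4) = 1/14.
If it is in chest 3 (prior 1/14): the guide opened chest 3, so this case is ruled out; weight (1/14)·0 = 0.
If it is in chest 4 (prior 2/7): the guide has 3 equally likely choices, so probability 1/3; weight (2/7)·(1/3) = 2/21.
If it is in chest 5 (prior 3/14): the guide has 3 equally likely choices, so probability 1/3; weight (3/14)·(1/3) = 1/14.
The weights sum to 2/7.
So P(the ruby in chest 5 | the guide opened chest 3) = (1/14) / (2/7) = 1/4.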